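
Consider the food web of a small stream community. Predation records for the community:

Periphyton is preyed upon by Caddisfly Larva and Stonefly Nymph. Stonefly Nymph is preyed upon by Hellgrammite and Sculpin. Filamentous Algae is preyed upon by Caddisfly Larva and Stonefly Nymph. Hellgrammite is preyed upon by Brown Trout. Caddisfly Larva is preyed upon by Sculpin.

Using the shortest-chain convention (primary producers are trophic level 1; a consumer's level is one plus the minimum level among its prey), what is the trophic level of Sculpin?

Trophic level 3

Filamentous Algae is a producer → level 1.
Caddisfly Larva eats Filamentous Algae → level 2.
Sculpin eats Caddisfly Larva → level 3.
No prey of Sculpin is below level 2, so 3 is the minimum.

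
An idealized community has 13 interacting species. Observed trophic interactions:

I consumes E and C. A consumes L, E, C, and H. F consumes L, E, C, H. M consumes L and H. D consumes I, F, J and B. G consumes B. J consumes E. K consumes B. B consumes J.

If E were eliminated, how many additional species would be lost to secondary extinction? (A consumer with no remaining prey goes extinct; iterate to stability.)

Remove E.
Round 1: J (all prey gone) → extinct.
Round 2: B (all prey gone) → extinct.
Round 3: G (all prey gone), K (all prey gone) → extinct.
No further losses. Total secondary extinctions: 4.

4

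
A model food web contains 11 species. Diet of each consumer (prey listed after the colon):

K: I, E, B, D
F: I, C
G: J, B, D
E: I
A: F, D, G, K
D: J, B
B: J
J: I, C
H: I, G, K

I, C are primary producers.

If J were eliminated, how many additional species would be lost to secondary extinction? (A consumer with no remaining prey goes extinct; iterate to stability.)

Remove J.
Round 1: B (all prey gone) → extinct.
Round 2: D (all prey gone) → extinct.
Round 3: G (all prey gone) → extinct.
No further losses. Total secondary extinctions: 3.

3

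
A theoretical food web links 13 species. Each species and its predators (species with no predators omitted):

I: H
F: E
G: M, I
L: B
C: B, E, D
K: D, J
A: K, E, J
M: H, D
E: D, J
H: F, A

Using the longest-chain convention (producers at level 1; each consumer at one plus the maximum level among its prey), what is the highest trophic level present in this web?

6

Producers (level 1): L, G, C.
G → M → H → A → K → D gives D level 6.
No species has a prey at level 6, so no species reaches level 7.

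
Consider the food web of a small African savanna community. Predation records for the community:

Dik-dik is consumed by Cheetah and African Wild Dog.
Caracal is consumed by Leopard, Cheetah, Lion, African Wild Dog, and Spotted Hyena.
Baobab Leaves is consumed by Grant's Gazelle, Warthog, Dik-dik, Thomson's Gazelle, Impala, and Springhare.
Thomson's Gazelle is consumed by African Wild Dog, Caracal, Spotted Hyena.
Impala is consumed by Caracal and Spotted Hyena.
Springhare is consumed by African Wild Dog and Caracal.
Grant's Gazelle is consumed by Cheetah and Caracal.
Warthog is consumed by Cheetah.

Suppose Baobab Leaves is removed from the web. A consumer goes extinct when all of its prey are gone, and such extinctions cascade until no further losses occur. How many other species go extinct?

Remove Baobab Leaves.
Round 1: Warthog (all prey gone), Impala (all prey gone), Dik-dik (all prey gone), Grant's Gazelle (all prey gone), Thomson's Gazelle (all prey gone), Springhare (all prey gone) → extinct.
Round 2: Caracal (all prey gone) → extinct.
Round 3: African Wild Dog (all prey gone), Spotted Hyena (all prey gone), Cheetah (all prey gone), Lion (all prey gone), Leopard (all prey gone) → extinct.
No further losses. Total secondary extinctions: 12.

12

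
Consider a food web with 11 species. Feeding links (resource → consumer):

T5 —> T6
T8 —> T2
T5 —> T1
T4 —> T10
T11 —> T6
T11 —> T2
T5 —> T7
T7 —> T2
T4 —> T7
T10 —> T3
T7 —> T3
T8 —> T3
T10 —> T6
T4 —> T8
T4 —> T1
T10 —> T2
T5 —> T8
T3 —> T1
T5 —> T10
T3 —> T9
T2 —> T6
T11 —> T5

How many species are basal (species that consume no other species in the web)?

Basal species (no prey listed): T4, T11.
Count: 2.

2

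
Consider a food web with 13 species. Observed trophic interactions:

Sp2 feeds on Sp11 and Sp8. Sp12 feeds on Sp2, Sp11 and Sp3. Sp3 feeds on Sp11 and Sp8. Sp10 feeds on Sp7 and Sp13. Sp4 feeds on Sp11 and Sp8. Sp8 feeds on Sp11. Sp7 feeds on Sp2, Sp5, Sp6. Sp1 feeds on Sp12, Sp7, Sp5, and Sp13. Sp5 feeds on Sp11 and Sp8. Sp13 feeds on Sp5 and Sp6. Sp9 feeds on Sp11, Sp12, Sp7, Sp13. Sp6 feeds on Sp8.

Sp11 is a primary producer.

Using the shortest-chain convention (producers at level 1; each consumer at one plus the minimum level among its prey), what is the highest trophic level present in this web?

4

Producers (level 1): Sp11.
Following each consumer down to its lowest-level prey: Sp11 → Sp5 → Sp13 → Sp10 (levels 1 through 4).
All prey of Sp10 (Sp13 3, Sp7 3) are at level 3 or above, so Sp10 is at level 1 + 3 = 4.
Every consumer has at least one prey at level 3 or below, so none exceeds level 4.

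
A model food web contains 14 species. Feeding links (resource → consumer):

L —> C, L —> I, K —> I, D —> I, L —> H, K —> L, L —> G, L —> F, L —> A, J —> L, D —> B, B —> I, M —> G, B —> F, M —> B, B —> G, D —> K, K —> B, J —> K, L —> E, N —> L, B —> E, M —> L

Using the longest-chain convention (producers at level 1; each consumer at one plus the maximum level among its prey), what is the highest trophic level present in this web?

Producers (level 1): N, J, M, D.
J → K → B → F gives F level 4.
No species has a prey at level 4, so no species reaches level 5.

4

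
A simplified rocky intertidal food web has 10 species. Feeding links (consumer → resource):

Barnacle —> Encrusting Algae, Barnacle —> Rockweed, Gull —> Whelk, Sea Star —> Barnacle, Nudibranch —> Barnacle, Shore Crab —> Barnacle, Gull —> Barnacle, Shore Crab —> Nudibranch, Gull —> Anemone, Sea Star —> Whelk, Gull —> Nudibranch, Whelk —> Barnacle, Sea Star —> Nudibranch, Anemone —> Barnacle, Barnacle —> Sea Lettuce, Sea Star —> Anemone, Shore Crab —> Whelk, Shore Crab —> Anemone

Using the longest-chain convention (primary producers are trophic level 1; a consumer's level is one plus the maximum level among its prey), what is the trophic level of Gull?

Rockweed is a producer → level 1.
Barnacle eats Rockweed (level 1); other prey at levels: Sea Lettuce 1, Encrusting Algae 1 → level 2.
Nudibranch eats Barnacle → level 3.
Gull eats Nudibranch (level 3); other prey at levels: Barnacle 2, Anemone 3, Whelk 3 → level 4.

Trophic level 4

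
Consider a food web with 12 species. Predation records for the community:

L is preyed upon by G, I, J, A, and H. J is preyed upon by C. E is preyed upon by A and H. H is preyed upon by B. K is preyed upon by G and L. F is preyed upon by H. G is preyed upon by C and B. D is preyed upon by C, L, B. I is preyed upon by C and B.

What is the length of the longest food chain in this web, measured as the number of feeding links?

3 links

One longest chain: K → L → H → B.
It has 4 species and 3 links.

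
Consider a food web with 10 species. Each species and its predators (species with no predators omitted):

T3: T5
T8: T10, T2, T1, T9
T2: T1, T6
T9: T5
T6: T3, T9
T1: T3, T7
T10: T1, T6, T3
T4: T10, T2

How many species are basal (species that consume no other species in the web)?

Basal species (no prey listed): T8, T4.
Count: 2.

2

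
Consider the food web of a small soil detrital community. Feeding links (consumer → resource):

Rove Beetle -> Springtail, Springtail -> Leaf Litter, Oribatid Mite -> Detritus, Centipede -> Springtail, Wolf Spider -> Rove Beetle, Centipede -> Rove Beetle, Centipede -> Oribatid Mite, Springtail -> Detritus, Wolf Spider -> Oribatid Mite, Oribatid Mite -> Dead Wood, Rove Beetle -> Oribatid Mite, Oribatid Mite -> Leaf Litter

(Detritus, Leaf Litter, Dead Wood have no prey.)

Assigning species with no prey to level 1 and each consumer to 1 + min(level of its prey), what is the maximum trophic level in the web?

Basal resources (level 1): Detritus, Leaf Litter, Dead Wood.
Following each consumer down to its lowest-level prey: Detritus → Oribatid Mite → Wolf Spider (levels 1 through 3).
All prey of Wolf Spider (Oribatid Mite 2, Rove Beetle 3) are at level 2 or above, so Wolf Spider is at level 1 + 2 = 3.
Every consumer has at least one prey at level 2 or below, so none exceeds level 3.

3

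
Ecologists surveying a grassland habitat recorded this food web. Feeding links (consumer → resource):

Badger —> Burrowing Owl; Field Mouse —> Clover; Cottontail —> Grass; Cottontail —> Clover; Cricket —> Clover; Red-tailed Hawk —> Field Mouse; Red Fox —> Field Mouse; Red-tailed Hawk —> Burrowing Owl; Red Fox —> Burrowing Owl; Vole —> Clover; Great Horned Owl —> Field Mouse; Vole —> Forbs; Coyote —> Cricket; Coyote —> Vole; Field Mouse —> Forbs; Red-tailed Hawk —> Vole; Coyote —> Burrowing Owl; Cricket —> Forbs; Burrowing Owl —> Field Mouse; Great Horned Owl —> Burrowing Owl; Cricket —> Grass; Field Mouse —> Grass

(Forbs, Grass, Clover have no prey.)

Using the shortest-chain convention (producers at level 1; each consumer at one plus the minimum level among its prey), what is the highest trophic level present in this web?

Producers (level 1): Forbs, Grass, Clover.
Following each consumer down to its lowest-level prey: Forbs → Field Mouse → Burrowing Owl → Badger (levels 1 through 4).
All prey of Badger (Burrowing Owl 3) are at level 3 or above, so Badger is at level 1 + 3 = 4.
Every consumer has at least one prey at level 3 or below, so none exceeds level 4.

4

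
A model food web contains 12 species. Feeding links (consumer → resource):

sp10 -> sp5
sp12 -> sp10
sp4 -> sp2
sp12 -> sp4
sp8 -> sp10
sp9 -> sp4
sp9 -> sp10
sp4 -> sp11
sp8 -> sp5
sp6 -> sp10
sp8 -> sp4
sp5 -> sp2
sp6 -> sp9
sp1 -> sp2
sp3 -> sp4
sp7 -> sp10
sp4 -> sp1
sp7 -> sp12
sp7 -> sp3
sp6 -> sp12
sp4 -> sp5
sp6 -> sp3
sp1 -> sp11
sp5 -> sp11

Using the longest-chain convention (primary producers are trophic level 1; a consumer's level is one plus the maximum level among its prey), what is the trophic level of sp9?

Trophic level 4

sp2 is a producer → level 1.
sp5 eats sp2 (level 1); other prey at levels: sp11 1 → level 2.
sp10 eats sp5 → level 3.
sp9 eats sp10 (level 3); other prey at levels: sp4 3 → level 4.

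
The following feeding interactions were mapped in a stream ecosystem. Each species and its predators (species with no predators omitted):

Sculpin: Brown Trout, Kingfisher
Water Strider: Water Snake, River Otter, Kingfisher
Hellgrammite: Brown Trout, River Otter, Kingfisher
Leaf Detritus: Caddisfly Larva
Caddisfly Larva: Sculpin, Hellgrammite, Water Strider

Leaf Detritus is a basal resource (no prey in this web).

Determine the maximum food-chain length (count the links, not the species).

3 links

One longest chain: Leaf Detritus → Caddisfly Larva → Water Strider → Water Snake.
It has 4 species and 3 links.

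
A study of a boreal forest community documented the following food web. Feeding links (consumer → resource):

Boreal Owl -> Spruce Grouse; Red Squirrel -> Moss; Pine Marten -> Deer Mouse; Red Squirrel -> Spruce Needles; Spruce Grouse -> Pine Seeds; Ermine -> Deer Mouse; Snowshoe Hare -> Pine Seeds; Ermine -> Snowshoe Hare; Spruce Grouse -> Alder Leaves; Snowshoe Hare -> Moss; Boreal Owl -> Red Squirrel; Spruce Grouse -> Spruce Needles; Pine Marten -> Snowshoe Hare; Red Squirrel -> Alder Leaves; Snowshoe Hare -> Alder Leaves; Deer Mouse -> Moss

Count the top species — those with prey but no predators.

Top species (has prey, but nothing eats it): Pine Marten, Boreal Owl, Ermine.
Count: 3.

3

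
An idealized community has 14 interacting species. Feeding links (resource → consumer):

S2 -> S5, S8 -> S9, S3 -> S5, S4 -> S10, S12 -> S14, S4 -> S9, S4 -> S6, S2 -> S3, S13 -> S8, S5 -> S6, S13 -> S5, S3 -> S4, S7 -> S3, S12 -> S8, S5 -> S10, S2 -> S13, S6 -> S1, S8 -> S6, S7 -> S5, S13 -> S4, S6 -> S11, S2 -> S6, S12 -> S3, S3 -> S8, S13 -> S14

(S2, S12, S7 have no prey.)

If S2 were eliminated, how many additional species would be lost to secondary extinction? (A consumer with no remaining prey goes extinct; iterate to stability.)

Remove S2.
Round 1: S13 (all prey gone) → extinct.
No further losses. Total secondary extinctions: 1.

1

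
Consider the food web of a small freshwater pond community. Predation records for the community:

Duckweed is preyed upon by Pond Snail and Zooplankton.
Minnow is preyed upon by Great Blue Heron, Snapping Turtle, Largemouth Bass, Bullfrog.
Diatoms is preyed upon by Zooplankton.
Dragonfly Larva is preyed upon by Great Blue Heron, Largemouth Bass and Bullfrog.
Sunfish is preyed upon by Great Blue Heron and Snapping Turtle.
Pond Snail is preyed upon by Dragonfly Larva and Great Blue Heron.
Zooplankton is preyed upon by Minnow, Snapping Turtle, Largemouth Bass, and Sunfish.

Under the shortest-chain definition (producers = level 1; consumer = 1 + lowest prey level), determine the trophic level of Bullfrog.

Trophic level 4

Duckweed is a producer → level 1.
Zooplankton eats Duckweed → level 2.
Minnow eats Zooplankton → level 3.
Bullfrog eats Minnow → level 4.
No prey of Bullfrog is below level 3, so 4 is the minimum.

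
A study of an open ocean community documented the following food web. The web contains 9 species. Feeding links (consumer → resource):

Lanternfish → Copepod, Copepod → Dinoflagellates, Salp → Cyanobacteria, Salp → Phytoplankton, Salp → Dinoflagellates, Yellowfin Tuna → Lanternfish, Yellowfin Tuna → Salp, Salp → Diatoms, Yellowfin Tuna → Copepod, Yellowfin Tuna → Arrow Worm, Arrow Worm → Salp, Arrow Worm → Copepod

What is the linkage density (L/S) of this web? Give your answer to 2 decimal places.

There are L = 12 links among S = 9 species.
L/S = 12/9 = 1.3333 ≈ 1.33.

L/S = 1.33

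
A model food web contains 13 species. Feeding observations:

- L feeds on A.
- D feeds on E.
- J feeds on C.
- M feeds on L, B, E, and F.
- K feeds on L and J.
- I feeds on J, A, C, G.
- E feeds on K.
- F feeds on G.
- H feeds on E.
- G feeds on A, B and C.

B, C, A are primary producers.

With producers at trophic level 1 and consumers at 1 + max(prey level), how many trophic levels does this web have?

Producers (level 1): B, C, A.
A → L → K → E → M gives M level 5.
No species has a prey at level 5, so no species reaches level 6.

5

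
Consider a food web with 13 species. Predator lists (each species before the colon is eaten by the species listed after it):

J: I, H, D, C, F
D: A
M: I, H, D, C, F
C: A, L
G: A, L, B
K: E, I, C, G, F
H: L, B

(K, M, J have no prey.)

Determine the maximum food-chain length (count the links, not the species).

One longest chain: K → G → A.
It has 3 species and 2 links.

2 links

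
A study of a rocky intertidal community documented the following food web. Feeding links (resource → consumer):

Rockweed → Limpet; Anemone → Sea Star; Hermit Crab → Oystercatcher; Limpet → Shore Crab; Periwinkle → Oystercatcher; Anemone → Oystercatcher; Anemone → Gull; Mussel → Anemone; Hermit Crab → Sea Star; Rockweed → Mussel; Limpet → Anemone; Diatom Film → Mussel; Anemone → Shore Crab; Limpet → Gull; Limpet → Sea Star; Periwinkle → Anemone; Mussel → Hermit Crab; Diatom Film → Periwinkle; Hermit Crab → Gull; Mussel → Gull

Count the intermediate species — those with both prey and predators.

Intermediate species (has both prey and predators): Mussel, Limpet, Periwinkle, Anemone, Hermit Crab.
Count: 5.

5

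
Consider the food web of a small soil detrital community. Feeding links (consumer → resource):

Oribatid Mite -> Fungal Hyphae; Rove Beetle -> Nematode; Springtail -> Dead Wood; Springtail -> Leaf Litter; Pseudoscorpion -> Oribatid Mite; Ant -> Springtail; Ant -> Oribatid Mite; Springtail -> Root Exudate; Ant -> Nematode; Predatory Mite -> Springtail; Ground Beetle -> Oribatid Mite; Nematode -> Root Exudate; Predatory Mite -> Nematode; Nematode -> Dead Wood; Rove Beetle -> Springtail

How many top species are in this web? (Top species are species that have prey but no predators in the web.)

Top species (has prey, but nothing eats it): Pseudoscorpion, Ground Beetle, Ant, Predatory Mite, Rove Beetle.
Count: 5.

5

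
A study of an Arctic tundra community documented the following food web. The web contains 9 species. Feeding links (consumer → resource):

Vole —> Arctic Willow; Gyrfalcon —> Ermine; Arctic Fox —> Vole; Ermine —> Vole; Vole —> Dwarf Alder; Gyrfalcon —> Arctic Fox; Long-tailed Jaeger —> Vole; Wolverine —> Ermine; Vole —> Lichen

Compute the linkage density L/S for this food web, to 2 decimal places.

L/S = 1.00

There are L = 9 links among S = 9 species.
L/S = 9/9 = 1.0000 ≈ 1.00.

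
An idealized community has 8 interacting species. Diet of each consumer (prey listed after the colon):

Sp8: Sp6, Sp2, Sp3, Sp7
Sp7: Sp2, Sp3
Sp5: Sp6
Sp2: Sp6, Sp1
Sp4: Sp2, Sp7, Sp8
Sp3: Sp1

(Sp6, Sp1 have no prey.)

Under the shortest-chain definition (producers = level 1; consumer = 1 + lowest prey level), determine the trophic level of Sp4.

Sp6 is a producer → level 1.
Sp2 eats Sp6 → level 2.
Sp4 eats Sp2 → level 3.
No prey of Sp4 is below level 2, so 3 is the minimum.

Trophic level 3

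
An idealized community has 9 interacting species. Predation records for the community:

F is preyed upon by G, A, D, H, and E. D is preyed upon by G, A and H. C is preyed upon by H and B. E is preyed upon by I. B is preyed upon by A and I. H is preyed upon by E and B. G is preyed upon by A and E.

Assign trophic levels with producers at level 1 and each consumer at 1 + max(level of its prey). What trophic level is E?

Trophic level 4

F is a producer → level 1.
D eats F → level 2.
G eats D (level 2); other prey at levels: F 1 → level 3.
E eats G (level 3); other prey at levels: F 1, H 3 → level 4.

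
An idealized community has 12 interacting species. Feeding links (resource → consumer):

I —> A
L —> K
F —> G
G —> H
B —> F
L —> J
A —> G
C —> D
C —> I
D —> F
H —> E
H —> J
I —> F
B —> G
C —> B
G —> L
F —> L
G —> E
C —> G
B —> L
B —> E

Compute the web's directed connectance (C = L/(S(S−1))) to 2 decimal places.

The web has S = 12 species and L = 21 feeding links.
C = L / (S(S−1)) = 21 / 132 = 0.1591 ≈ 0.16.

C = 0.16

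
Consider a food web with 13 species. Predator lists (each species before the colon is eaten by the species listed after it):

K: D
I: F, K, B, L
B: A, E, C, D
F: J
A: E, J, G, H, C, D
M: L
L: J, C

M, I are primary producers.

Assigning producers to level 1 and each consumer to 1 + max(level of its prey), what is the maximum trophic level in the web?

Producers (level 1): M, I.
I → B → A → C gives C level 4.
No species has a prey at level 4, so no species reaches level 5.

4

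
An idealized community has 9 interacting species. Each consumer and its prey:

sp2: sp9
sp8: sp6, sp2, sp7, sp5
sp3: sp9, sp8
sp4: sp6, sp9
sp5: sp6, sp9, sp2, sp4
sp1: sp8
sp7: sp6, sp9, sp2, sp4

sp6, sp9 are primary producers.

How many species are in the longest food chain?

One longest chain: sp9 → sp2 → sp7 → sp8 → sp3.
It has 5 species and 4 links.

5 species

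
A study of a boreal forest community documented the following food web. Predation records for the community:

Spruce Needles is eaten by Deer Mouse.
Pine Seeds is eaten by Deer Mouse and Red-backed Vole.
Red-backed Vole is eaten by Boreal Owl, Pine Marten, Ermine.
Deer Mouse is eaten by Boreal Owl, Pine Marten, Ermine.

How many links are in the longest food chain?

2 links

One longest chain: Pine Seeds → Red-backed Vole → Pine Marten.
It has 3 species and 2 links.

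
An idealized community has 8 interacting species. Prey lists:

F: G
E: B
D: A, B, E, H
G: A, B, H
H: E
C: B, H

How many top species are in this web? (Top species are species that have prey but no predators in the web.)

3

Top species (has prey, but nothing eats it): C, D, F.
Count: 3.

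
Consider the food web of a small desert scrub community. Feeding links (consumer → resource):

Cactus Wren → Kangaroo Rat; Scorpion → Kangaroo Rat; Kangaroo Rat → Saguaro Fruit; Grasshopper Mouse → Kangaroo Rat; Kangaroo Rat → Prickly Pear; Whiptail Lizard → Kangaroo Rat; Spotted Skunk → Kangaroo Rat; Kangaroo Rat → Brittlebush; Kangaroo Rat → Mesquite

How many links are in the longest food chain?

2 links

One longest chain: Mesquite → Kangaroo Rat → Spotted Skunk.
It has 3 species and 2 links.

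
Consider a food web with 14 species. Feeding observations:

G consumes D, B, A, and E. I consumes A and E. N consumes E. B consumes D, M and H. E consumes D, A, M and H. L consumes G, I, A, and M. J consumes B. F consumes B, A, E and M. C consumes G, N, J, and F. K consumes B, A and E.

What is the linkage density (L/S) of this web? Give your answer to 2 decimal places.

There are L = 30 links among S = 14 species.
L/S = 30/14 = 2.1429 ≈ 2.14.

L/S = 2.14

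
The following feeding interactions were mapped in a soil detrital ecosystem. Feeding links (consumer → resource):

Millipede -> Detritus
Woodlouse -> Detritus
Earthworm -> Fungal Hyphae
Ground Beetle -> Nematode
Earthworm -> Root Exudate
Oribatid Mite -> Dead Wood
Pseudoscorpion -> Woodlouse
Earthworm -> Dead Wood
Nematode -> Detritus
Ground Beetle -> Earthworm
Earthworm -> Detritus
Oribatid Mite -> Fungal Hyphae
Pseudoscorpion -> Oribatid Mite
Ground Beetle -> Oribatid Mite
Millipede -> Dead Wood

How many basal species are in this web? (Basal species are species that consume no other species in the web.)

4

Basal species (no prey listed): Dead Wood, Fungal Hyphae, Detritus, Root Exudate.
Count: 4.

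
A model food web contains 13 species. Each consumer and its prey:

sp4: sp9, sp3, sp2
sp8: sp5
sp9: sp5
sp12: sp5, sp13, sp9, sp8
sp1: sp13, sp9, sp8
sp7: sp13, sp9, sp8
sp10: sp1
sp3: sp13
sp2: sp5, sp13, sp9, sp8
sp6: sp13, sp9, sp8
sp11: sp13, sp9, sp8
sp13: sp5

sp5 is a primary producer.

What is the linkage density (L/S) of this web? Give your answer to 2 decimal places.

There are L = 28 links among S = 13 species.
L/S = 28/13 = 2.1538 ≈ 2.15.

L/S = 2.15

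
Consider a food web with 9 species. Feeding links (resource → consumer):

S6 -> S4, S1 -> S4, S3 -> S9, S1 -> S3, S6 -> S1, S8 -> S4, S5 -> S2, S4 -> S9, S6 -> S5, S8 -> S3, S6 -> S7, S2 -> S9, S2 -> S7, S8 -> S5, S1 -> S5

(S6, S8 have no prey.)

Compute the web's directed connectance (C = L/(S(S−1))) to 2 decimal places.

C = 0.21

The web has S = 9 species and L = 15 feeding links.
C = L / (S(S−1)) = 15 / 72 = 0.2083 ≈ 0.21.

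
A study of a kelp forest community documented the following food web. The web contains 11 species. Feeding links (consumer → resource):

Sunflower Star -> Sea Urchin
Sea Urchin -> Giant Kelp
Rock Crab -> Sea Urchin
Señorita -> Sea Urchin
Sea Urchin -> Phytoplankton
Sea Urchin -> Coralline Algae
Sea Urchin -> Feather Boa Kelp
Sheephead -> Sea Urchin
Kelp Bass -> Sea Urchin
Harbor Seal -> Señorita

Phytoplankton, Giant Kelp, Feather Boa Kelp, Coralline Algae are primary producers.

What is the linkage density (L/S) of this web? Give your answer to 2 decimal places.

There are L = 10 links among S = 11 species.
L/S = 10/11 = 0.9091 ≈ 0.91.

L/S = 0.91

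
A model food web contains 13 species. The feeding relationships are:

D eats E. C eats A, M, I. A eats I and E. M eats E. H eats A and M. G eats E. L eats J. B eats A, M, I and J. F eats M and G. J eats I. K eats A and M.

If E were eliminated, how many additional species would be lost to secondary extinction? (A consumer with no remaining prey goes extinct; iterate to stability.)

Remove E.
Round 1: G (all prey gone), M (all prey gone), D (all prey gone) → extinct.
Round 2: F (all prey gone) → extinct.
No further losses. Total secondary extinctions: 4.

4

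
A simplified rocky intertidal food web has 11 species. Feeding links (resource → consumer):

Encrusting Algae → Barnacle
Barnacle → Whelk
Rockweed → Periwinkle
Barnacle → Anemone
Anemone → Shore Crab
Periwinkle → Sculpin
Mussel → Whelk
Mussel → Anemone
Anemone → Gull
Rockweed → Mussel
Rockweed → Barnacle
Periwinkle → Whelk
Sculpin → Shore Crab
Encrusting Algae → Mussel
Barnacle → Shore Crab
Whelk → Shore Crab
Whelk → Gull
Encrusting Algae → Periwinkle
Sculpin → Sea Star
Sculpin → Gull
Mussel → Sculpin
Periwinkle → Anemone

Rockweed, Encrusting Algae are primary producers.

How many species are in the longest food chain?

4 species

One longest chain: Rockweed → Periwinkle → Sculpin → Sea Star.
It has 4 species and 3 links.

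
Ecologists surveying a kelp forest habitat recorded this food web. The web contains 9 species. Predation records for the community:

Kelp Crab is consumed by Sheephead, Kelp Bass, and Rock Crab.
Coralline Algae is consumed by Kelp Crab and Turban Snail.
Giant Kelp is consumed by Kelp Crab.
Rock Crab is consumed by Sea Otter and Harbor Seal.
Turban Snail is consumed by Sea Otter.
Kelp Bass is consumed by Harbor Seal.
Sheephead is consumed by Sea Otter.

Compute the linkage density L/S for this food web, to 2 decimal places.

L/S = 1.22

There are L = 11 links among S = 9 species.
L/S = 11/9 = 1.2222 ≈ 1.22.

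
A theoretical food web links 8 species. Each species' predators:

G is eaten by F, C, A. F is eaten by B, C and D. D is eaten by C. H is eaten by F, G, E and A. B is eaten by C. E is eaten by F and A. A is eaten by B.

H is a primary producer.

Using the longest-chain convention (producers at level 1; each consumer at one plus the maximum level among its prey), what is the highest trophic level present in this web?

5

Producers (level 1): H.
H → E → A → B → C gives C level 5.
No species has a prey at level 5, so no species reaches level 6.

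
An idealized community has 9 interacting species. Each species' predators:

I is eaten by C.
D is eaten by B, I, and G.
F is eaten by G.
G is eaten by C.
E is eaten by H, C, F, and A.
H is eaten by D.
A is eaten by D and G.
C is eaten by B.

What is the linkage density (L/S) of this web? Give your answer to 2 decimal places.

L/S = 1.56

There are L = 14 links among S = 9 species.
L/S = 14/9 = 1.5556 ≈ 1.56.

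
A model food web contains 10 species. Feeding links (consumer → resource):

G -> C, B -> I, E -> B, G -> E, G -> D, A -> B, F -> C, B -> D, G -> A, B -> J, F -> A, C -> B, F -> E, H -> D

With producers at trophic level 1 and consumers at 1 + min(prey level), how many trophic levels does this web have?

4

Producers (level 1): D, I, J.
Following each consumer down to its lowest-level prey: D → B → C → F (levels 1 through 4).
All prey of F (C 3, A 3, E 3) are at level 3 or above, so F is at level 1 + 3 = 4.
Every consumer has at least one prey at level 3 or below, so none exceeds level 4.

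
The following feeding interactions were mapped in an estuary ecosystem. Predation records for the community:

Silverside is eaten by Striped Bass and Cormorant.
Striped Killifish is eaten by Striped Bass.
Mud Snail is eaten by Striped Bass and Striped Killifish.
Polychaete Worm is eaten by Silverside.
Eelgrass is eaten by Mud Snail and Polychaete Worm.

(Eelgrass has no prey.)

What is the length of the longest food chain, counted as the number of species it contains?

4 species

One longest chain: Eelgrass → Polychaete Worm → Silverside → Cormorant.
It has 4 species and 3 links.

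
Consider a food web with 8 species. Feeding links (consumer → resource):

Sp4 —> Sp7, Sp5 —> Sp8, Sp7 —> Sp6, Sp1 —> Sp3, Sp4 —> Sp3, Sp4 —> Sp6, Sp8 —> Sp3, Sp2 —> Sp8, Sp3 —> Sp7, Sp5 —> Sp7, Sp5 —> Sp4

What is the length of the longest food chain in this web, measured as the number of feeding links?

4 links

One longest chain: Sp6 → Sp7 → Sp3 → Sp8 → Sp5.
It has 5 species and 4 links.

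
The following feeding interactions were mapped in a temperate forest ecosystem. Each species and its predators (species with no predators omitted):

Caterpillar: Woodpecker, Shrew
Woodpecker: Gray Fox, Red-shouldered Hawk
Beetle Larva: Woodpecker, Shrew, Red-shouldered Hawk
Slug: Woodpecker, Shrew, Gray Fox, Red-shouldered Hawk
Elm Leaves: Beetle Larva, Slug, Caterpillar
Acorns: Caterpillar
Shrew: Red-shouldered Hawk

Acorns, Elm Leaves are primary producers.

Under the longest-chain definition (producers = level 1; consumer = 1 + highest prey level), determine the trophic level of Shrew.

Elm Leaves is a producer → level 1.
Beetle Larva eats Elm Leaves → level 2.
Shrew eats Beetle Larva (level 2); other prey at levels: Slug 2, Caterpillar 2 → level 3.

Trophic level 3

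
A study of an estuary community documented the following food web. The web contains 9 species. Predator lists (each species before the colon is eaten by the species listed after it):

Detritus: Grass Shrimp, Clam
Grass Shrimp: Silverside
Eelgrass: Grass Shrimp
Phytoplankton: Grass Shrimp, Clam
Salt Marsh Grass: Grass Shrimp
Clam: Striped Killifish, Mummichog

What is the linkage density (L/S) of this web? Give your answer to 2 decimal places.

There are L = 9 links among S = 9 species.
L/S = 9/9 = 1.0000 ≈ 1.00.

L/S = 1.00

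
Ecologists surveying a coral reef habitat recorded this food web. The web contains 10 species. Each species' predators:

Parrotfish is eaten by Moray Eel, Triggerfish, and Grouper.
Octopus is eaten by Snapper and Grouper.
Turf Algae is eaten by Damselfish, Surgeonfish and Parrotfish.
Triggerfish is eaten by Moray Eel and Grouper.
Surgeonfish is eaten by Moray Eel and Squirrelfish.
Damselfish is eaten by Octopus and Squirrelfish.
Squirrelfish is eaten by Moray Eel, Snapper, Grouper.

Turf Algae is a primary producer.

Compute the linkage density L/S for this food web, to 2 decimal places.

There are L = 17 links among S = 10 species.
L/S = 17/10 = 1.7000 ≈ 1.70.

L/S = 1.70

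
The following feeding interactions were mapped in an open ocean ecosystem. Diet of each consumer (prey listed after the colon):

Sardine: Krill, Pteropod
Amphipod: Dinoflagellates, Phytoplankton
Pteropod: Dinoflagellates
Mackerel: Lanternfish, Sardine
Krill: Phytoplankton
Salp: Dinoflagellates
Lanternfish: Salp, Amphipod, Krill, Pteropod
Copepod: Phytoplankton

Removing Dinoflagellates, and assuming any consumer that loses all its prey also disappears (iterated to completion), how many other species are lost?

2

Remove Dinoflagellates.
Round 1: Salp (all prey gone), Pteropod (all prey gone) → extinct.
No further losses. Total secondary extinctions: 2.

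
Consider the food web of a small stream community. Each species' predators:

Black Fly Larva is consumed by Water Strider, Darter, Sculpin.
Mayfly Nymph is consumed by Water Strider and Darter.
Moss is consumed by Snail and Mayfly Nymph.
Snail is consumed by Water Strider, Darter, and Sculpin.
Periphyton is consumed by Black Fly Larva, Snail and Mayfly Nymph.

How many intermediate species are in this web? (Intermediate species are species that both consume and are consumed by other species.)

3

Intermediate species (has both prey and predators): Black Fly Larva, Snail, Mayfly Nymph.
Count: 3.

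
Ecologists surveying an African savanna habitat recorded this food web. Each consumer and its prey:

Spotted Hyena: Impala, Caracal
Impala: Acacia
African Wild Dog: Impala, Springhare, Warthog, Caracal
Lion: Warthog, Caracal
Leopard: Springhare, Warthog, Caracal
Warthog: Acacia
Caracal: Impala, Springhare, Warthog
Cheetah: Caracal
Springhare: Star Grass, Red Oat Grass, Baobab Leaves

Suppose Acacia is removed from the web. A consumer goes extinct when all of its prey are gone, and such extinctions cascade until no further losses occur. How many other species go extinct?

2

Remove Acacia.
Round 1: Impala (all prey gone), Warthog (all prey gone) → extinct.
No further losses. Total secondary extinctions: 2.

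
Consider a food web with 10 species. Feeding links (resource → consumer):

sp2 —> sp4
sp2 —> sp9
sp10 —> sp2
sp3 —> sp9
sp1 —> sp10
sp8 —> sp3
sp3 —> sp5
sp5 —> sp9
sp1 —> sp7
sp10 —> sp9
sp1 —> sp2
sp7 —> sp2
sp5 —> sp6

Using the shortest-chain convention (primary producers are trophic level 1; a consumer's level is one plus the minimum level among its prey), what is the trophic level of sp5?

Trophic level 3

sp8 is a producer → level 1.
sp3 eats sp8 → level 2.
sp5 eats sp3 → level 3.
No prey of sp5 is below level 2, so 3 is the minimum.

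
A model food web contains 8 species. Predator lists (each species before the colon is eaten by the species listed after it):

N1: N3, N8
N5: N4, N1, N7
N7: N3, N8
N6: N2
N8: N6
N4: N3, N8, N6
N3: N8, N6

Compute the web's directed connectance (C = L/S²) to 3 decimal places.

The web has S = 8 species and L = 14 feeding links.
C = L / S² = 14 / 64 = 0.2188 ≈ 0.219.

C = 0.219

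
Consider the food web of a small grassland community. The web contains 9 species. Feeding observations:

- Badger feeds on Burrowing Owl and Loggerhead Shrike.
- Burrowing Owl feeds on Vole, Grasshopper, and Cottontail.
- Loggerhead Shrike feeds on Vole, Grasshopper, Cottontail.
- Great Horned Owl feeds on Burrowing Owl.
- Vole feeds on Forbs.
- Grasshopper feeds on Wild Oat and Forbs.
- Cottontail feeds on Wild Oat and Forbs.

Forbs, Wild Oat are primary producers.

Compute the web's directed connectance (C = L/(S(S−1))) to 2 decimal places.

C = 0.19

The web has S = 9 species and L = 14 feeding links.
C = L / (S(S−1)) = 14 / 72 = 0.1944 ≈ 0.19.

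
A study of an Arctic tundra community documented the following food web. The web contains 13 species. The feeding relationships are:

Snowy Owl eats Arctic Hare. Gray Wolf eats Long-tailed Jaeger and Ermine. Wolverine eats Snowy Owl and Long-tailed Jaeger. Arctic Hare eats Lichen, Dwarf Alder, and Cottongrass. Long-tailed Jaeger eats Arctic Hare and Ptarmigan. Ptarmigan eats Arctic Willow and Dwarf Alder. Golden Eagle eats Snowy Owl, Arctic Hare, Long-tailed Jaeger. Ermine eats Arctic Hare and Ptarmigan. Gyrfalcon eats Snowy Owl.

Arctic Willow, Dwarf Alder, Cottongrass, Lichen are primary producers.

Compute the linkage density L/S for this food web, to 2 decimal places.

L/S = 1.38

There are L = 18 links among S = 13 species.
L/S = 18/13 = 1.3846 ≈ 1.38.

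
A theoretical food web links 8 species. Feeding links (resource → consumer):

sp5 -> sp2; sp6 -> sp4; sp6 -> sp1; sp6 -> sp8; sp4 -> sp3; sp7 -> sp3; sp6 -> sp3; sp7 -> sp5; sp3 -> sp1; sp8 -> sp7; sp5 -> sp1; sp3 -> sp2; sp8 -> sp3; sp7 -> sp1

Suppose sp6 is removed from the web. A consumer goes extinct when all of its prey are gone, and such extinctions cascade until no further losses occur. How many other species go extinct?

Remove sp6.
Round 1: sp8 (all prey gone), sp4 (all prey gone) → extinct.
Round 2: sp7 (all prey gone) → extinct.
Round 3: sp5 (all prey gone), sp3 (all prey gone) → extinct.
Round 4: sp1 (all prey gone), sp2 (all prey gone) → extinct.
No further losses. Total secondary extinctions: 7.

7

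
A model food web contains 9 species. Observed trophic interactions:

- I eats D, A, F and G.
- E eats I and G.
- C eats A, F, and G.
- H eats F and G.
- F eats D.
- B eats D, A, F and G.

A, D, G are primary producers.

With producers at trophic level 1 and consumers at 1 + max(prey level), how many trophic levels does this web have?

4

Producers (level 1): A, D, G.
D → F → I → E gives E level 4.
No species has a prey at level 4, so no species reaches level 5.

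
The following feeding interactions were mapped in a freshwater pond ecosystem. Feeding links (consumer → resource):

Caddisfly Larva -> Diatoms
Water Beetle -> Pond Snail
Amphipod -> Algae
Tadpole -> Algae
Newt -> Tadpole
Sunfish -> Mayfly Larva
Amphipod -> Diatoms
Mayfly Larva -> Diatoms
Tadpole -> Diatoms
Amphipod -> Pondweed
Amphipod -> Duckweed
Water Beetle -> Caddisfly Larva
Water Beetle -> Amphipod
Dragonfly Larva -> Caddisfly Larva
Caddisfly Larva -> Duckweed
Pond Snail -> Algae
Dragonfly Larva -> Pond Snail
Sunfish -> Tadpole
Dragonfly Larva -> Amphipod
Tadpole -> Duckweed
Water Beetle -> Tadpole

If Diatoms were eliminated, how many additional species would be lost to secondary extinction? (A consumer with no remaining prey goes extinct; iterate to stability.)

Remove Diatoms.
Round 1: Mayfly Larva (all prey gone) → extinct.
No further losses. Total secondary extinctions: 1.

1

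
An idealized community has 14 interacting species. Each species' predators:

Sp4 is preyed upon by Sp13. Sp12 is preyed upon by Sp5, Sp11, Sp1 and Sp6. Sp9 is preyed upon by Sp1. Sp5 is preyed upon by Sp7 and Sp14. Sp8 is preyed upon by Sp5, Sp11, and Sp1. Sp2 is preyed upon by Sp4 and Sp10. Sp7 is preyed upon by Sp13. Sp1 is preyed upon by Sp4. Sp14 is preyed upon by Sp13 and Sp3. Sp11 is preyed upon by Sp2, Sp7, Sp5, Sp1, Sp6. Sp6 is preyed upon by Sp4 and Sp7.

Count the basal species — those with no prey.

3

Basal species (no prey listed): Sp8, Sp9, Sp12.
Count: 3.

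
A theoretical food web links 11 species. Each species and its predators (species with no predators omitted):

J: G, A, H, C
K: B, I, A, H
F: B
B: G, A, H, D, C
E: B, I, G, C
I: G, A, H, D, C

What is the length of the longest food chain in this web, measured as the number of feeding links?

One longest chain: E → B → G.
It has 3 species and 2 links.

2 links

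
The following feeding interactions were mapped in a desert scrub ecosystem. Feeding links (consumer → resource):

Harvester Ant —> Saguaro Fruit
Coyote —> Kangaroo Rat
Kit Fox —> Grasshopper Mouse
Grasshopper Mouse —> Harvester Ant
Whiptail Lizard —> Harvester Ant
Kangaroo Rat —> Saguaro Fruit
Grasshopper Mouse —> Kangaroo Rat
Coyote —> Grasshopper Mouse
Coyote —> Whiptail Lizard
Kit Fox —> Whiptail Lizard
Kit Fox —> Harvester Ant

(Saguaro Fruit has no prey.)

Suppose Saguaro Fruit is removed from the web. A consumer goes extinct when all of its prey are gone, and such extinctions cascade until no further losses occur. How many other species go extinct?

6

Remove Saguaro Fruit.
Round 1: Kangaroo Rat (all prey gone), Harvester Ant (all prey gone) → extinct.
Round 2: Grasshopper Mouse (all prey gone), Whiptail Lizard (all prey gone) → extinct.
Round 3: Kit Fox (all prey gone), Coyote (all prey gone) → extinct.
No further losses. Total secondary extinctions: 6.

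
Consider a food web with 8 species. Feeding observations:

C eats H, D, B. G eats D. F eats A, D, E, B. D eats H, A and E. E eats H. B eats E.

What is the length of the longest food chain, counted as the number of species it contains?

One longest chain: H → E → D → F.
It has 4 species and 3 links.

4 species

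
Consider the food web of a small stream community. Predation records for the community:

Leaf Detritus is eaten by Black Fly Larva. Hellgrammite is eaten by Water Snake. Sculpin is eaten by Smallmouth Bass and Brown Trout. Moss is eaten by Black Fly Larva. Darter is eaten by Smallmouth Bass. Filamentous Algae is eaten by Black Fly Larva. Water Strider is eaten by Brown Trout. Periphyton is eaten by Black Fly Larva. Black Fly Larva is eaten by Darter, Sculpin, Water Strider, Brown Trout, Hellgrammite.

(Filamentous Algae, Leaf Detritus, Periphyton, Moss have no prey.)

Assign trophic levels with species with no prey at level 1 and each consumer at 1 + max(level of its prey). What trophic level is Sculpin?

Trophic level 3

Filamentous Algae has no prey (basal) → level 1.
Black Fly Larva eats Filamentous Algae (level 1); other prey at levels: Leaf Detritus 1, Periphyton 1, Moss 1 → level 2.
Sculpin eats Black Fly Larva → level 3.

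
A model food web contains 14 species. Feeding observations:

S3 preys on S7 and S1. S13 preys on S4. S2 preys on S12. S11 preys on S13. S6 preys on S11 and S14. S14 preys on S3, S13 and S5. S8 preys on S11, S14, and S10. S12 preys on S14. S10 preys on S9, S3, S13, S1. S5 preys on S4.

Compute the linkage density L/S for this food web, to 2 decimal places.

L/S = 1.36

There are L = 19 links among S = 14 species.
L/S = 19/14 = 1.3571 ≈ 1.36.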